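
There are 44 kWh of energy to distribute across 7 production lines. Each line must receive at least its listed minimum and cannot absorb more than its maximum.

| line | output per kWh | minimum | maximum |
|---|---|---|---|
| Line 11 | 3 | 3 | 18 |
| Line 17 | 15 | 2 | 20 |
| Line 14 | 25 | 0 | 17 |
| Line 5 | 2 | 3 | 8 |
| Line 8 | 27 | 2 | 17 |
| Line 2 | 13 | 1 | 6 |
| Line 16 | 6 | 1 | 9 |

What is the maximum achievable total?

Meeting every minimum uses 3+2+0+3+2+1+1 = 12 kWh, leaving 32.
Rank by output per kWh: Line 8 27 > Line 14 25 > Line 17 15 > Line 2 13 > Line 16 6 > Line 11 3 > Line 5 2.
Give Line 8 15 more to hit its cap of 17 ; 17 left.
Give Line 14 17 more to hit its cap of 17 ; 0 left.
Total = 3×3 + 15×2 + 25×17 + 2×3 + 27×17 + 13×1 + 6×1 = 948.

948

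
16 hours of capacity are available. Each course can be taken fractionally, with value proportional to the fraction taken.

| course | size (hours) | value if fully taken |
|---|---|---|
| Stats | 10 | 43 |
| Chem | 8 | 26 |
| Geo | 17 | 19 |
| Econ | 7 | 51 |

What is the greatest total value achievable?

Sort by value density: Econ 51/7≈7.29, Stats 43/10≈4.3, Chem 26/8≈3.25, Geo 19/17≈1.12.
Econ: take in full, 7 hours for value 51 ; 9 left.
Only 9 hours remain; take 9/10 of Stats for value 43×9/10 = 38.7.
Total value = 89.7.

89.7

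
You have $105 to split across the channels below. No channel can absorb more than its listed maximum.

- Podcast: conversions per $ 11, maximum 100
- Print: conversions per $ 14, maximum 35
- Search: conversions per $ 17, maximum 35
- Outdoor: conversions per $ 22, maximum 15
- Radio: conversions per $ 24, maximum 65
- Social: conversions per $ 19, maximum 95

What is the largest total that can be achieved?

Highest conversions per $ first: Radio 24 > Outdoor 22 > Social 19 > Search 17 > Print 14 > Podcast 11.
Give Radio 65 to hit its cap of 65 ; 40 left.
Give Outdoor 15 to hit its cap of 15 ; 25 left.
Social has room for 95 but only 25 remain, so it gets 25.
Total = 22×15 + 24×65 + 19×25 = 2365.

2365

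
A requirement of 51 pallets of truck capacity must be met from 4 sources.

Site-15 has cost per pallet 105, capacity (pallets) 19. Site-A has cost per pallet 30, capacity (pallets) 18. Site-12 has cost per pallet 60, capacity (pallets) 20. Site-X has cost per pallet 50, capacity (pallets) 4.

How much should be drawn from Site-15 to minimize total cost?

9

Use sources in increasing cost order.
Take 18 from Site-A at 30 — need 33 more.
Site-X (50): use full 4 — 29 pallets to go.
Site-12 at 60: take all 20 pallets — 9 still needed.
Site-15 (105): take the remaining 9 — done.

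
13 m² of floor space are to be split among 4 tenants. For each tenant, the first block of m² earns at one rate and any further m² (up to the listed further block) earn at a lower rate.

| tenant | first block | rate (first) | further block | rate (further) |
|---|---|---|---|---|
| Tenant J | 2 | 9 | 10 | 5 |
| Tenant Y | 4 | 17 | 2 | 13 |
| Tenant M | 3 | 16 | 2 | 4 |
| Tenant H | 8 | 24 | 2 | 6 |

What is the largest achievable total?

Order all 8 blocks by rate: Tenant H/tier1 24 > Tenant Y/tier1 17 > Tenant M/tier1 16 > Tenant Y/tier2 13 > Tenant J/tier1 9 > Tenant H/tier2 6 > Tenant J/tier2 5 > Tenant M/tier2 4.
Fill Tenant H tier1 block (8 at 24) ; 5 left.
Tenant Y/tier1 (17): +4 ; 1 left.
Tenant M/tier1: +1 of 3 at 16; pool empty.
Total = 24×8 + 17×4 + 16×1 = 276.

276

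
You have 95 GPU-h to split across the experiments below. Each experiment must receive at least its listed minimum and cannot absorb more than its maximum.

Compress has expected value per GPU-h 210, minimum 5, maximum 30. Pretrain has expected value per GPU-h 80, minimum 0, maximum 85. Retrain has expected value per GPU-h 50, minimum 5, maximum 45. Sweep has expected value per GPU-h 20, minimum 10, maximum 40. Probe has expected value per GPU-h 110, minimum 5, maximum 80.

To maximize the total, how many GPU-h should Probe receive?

50

Meeting every minimum uses 5+0+5+10+5 = 25 GPU-h, leaving 70.
Rank by expected value per GPU-h: Compress 210 > Probe 110 > Pretrain 80 > Retrain 50 > Sweep 20.
Give Compress 25 more to hit its cap of 30 ; 45 left.
Only 45 left; Probe takes them to reach 50.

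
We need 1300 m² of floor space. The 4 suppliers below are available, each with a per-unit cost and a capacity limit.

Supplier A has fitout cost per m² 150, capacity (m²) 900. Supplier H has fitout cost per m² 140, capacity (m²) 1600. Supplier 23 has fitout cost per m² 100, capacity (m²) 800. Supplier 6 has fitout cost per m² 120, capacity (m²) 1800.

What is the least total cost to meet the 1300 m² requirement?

140000

Cheapest first:
Supplier 23 (100): use full 800 ; 500 m² to go.
Take 500 from Supplier 6 at 120 to finish.
Supplier H, Supplier A: unused.
Cost = 800×100 + 500×120 = 140000.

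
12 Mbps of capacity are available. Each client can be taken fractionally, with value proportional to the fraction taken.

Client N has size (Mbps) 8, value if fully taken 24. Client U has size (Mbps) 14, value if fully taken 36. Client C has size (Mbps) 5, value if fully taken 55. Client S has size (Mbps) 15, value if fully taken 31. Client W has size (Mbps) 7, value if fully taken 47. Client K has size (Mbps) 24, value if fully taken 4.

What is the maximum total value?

102

Sort by value density: Client C 55/5≈11, Client W 47/7≈6.71, Client N 24/8≈3, Client U 36/14≈2.57, Client S 31/15≈2.07, Client K 4/24≈0.167.
All 5 Mbps of Client C fit (value 55) ; 7 remain.
Take all of Client W (7 Mbps, value 47) ; 0 Mbps left.
Total value = 102.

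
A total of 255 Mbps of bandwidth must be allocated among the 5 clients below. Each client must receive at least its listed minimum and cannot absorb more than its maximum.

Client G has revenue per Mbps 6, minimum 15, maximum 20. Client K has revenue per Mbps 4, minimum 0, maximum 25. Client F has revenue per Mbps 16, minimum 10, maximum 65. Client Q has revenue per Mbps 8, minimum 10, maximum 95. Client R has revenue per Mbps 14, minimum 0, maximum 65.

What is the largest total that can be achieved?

2870

Meeting every minimum uses 15+0+10+10+0 = 35 Mbps, leaving 220.
Rank by revenue per Mbps: Client F 16 > Client R 14 > Client Q 8 > Client G 6 > Client K 4.
Client F: +55 to 65 (cap) — 165 left.
Client R takes 65 more to reach its cap of 65 — 100 left.
Client Q takes 85 more to reach its cap of 95 — 15 left.
Client G: +5 to 20 (cap) — 10 left.
Only 10 left; Client K takes them to reach 10.
Total = 6×20 + 4×10 + 16×65 + 8×95 + 14×65 = 2870.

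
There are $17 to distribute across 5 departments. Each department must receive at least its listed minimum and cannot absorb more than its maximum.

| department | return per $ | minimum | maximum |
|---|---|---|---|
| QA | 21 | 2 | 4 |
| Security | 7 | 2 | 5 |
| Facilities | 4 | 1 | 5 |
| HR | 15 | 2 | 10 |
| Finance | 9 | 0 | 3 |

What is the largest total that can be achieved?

252

Meeting every minimum uses 2+2+1+2+0 = 7 $, leaving 10.
Rank by return per $: QA 21 > HR 15 > Finance 9 > Security 7 > Facilities 4.
Give QA 2 more to hit its cap of 4 → 8 left.
Give HR 8 more to hit its cap of 10 → 0 left.
Total = 21×4 + 7×2 + 4×1 + 15×10 = 252.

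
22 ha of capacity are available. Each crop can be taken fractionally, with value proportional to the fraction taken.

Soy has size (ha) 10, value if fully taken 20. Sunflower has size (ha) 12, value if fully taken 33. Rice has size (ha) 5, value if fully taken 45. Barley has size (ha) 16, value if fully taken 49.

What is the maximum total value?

96.75

Best value per unit of size first: Rice 45/5≈9, Barley 49/16≈3.06, Sunflower 33/12≈2.75, Soy 20/10≈2.
All 5 ha of Rice fit (value 45) ; 17 remain.
Barley: take in full, 16 ha for value 49 ; 1 left.
Fill the last 1 ha with part of Sunflower: 1/12 of it earns 2.75.
Total value = 96.75.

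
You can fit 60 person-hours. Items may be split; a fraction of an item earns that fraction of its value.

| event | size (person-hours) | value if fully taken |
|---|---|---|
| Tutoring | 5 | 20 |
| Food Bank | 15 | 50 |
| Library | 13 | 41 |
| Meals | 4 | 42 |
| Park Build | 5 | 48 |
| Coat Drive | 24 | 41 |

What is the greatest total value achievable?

231.75

Sort by value density: Meals 42/4≈10.5, Park Build 48/5≈9.6, Tutoring 20/5≈4, Food Bank 50/15≈3.33, Library 41/13≈3.15, Coat Drive 41/24≈1.71.
All 4 person-hours of Meals fit (value 42) — 56 remain.
Take all of Park Build (5 person-hours, value 48) — 51 person-hours left.
Take all of Tutoring (5 person-hours, value 20) — 46 person-hours left.
All 15 person-hours of Food Bank fit (value 50) — 31 remain.
Take all of Library (13 person-hours, value 41) — 18 person-hours left.
18 person-hours left: a 18/24 share of Coat Drive gives 41×18/24 = 30.75.
Total value = 231.75.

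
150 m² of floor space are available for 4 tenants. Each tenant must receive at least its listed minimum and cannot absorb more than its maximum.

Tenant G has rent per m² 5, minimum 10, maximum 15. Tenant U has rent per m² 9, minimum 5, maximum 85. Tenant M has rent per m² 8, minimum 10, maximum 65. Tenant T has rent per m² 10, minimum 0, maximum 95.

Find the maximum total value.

1395

Meeting every minimum uses 10+5+10+0 = 25 m², leaving 125.
Highest rent per m² first: Tenant T 10 > Tenant U 9 > Tenant M 8 > Tenant G 5.
Tenant T: +95 to 95 (cap) → 30 left.
Tenant U: +30 (room for 80) → 35. Pool exhausted.
Total = 5×10 + 9×35 + 8×10 + 10×95 = 1395.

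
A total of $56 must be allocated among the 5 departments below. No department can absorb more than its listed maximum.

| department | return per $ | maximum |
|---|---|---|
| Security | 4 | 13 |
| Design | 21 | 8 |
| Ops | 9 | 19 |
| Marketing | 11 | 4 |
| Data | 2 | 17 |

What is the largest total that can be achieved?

Highest return per $ first: Design 21 > Marketing 11 > Ops 9 > Security 4 > Data 2.
Design takes 8 to reach its cap of 8 ; 48 left.
Give Marketing 4 to hit its cap of 4 ; 44 left.
Give Ops 19 to hit its cap of 19 ; 25 left.
Security takes 13 to reach its cap of 13 ; 12 left.
Data: +12 (room for 17) → 12. Pool exhausted.
Total = 4×13 + 21×8 + 9×19 + 11×4 + 2×12 = 459.

459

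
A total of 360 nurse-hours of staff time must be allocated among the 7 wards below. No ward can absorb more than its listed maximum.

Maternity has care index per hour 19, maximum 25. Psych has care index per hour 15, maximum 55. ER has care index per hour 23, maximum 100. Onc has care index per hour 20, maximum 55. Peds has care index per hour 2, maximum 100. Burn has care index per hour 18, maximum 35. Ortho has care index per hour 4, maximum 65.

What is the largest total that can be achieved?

5640

Order the wards by care index per hour: ER 23 > Onc 20 > Maternity 19 > Burn 18 > Psych 15 > Ortho 4 > Peds 2.
ER takes 100 to reach its cap of 100 ; 260 left.
Onc: +55 to 55 (cap) ; 205 left.
Maternity takes 25 to reach its cap of 25 ; 180 left.
Burn takes 35 to reach its cap of 35 ; 145 left.
Psych takes 55 to reach its cap of 55 ; 90 left.
Give Ortho 65 to hit its cap of 65 ; 25 left.
Only 25 left; Peds takes them to reach 25.
Total = 19×25 + 15×55 + 23×100 + 20×55 + 2×25 + 18×35 + 4×65 = 5640.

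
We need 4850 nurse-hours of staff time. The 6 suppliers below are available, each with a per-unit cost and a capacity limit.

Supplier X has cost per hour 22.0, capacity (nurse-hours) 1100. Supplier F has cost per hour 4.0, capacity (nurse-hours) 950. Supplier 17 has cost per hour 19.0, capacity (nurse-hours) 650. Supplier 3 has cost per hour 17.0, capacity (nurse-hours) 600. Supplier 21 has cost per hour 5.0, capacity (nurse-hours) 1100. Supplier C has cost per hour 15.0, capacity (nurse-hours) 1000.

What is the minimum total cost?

Use suppliers in increasing cost order.
Supplier F (4.0): use full 950 ; 3900 nurse-hours to go.
Take 1100 from Supplier 21 at 5.0 ; need 2800 more.
Supplier C at 15.0: take all 1000 nurse-hours ; 1800 still needed.
Supplier 3 (17.0): use full 600 ; 1200 nurse-hours to go.
Supplier 17 (19.0): use full 650 ; 550 nurse-hours to go.
Take 550 from Supplier X at 22.0 to finish.
Cost = 950×4.0 + 1100×5.0 + 1000×15.0 + 600×17.0 + 650×19.0 + 550×22.0 = 58950.

58950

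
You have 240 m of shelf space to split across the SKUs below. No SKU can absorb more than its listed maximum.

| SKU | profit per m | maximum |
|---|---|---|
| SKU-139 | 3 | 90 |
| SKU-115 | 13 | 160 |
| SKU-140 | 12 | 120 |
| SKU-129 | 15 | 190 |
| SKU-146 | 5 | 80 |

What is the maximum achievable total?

Order the SKUs by profit per m: SKU-129 15 > SKU-115 13 > SKU-140 12 > SKU-146 5 > SKU-139 3.
SKU-129 takes 190 to reach its cap of 190 → 50 left.
SKU-115 has room for 160 but only 50 remain, so it gets 50.
Total = 13×50 + 15×190 = 3500.

3500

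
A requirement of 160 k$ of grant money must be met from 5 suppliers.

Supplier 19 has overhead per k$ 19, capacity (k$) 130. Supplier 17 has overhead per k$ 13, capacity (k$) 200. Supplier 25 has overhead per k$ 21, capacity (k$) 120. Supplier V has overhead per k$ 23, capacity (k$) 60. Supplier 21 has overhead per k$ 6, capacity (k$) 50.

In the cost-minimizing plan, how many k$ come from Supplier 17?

Use suppliers in increasing cost order.
Supplier 21 at 6: take all 50 k$ ; 110 still needed.
Supplier 17 at 13: take 110 of its 200 ; requirement met.
Supplier 19, Supplier 25, Supplier V: unused.

110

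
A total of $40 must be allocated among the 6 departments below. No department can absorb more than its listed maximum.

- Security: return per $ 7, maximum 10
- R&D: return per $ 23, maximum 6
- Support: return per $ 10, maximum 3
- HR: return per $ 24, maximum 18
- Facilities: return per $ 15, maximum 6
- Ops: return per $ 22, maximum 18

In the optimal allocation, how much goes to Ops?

Order the departments by return per $: HR 24 > R&D 23 > Ops 22 > Facilities 15 > Support 10 > Security 7.
Give HR 18 to hit its cap of 18 → 22 left.
R&D takes 6 to reach its cap of 6 → 16 left.
Only 16 left; Ops takes them to reach 16.

16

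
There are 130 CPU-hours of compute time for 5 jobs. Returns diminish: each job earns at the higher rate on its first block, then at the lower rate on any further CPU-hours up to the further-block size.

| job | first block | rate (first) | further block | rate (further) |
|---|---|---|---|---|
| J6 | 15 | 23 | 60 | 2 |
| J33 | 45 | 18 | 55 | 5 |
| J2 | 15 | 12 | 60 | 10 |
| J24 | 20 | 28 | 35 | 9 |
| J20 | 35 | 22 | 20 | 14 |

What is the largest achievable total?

Treat each block as its own option and order by rate: J24/first 28 > J6/first 23 > J20/first 22 > J33/first 18 > J20/second 14 > J2/first 12 > J2/second 10 > J24/second 9 > J33/second 5 > J6/second 2.
Fill J24 first block (20 at 28) — 110 left.
Fill J6 first block (15 at 23) — 95 left.
J20 first at 22: fill all 35 — 60 left.
J33 first at 18: fill all 45 — 15 left.
J20 second at 14: only 15 left, fill 15.
Total = 28×20 + 23×15 + 22×35 + 18×45 + 14×15 = 2695.

2695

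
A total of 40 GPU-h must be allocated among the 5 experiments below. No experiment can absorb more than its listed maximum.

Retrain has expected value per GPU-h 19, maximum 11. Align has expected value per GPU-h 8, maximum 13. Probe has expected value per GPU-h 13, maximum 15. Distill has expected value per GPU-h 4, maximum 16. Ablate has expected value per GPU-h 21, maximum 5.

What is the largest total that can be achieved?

581

Highest expected value per GPU-h first: Ablate 21 > Retrain 19 > Probe 13 > Align 8 > Distill 4.
Ablate takes 5 to reach its cap of 5 ; 35 left.
Retrain takes 11 to reach its cap of 11 ; 24 left.
Probe takes 15 to reach its cap of 15 ; 9 left.
Only 9 left; Align takes them to reach 9.
Total = 19×11 + 8×9 + 13×15 + 21×5 = 581.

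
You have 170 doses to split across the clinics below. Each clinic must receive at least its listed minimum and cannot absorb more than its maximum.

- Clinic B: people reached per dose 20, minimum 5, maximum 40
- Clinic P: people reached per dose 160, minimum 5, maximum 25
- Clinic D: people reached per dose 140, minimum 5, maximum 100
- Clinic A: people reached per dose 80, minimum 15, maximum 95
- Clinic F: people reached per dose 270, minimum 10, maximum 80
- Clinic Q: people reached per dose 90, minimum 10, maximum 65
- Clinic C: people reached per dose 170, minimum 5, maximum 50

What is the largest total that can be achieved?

Meeting every minimum uses 5+5+5+15+10+10+5 = 55 doses, leaving 115.
Order the clinics by people reached per dose: Clinic F 270 > Clinic C 170 > Clinic P 160 > Clinic D 140 > Clinic Q 90 > Clinic A 80 > Clinic B 20.
Clinic F: +70 to 80 (cap) → 45 left.
Clinic C: +45 to 50 (cap) → 0 left.
Total = 20×5 + 160×5 + 140×5 + 80×15 + 270×80 + 90×10 + 170×50 = 33800.

33800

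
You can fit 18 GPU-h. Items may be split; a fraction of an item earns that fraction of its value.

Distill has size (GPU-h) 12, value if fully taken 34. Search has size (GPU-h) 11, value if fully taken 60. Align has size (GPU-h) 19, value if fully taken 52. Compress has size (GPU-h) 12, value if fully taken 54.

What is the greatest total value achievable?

91.5

Sort by value density: Search 60/11≈5.45, Compress 54/12≈4.5, Distill 34/12≈2.83, Align 52/19≈2.74.
Take all of Search (11 GPU-h, value 60) ; 7 GPU-h left.
7 GPU-h left: a 7/12 share of Compress gives 54×7/12 = 31.5.
Total value = 91.5.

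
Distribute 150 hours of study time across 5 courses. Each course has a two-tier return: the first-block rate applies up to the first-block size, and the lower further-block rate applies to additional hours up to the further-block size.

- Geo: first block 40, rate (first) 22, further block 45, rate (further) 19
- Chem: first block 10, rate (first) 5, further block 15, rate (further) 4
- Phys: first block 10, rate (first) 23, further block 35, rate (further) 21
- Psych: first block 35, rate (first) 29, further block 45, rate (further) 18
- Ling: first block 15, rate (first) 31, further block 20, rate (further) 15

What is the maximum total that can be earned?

Rank every tier by rate: Ling/first 31 > Psych/first 29 > Phys/first 23 > Geo/first 22 > Phys/second 21 > Geo/second 19 > Psych/second 18 > Ling/second 15 > Chem/first 5 > Chem/second 4.
Ling first at 31: fill all 15 — 135 left.
Psych/first (29): +35 — 100 left.
Phys first at 23: fill all 10 — 90 left.
Fill Geo first block (40 at 22) — 50 left.
Fill Phys second block (35 at 21) — 15 left.
Geo/second: +15 of 45 at 19; pool empty.
Total = 31×15 + 29×35 + 23×10 + 22×40 + 21×35 + 19×15 = 3610.

3610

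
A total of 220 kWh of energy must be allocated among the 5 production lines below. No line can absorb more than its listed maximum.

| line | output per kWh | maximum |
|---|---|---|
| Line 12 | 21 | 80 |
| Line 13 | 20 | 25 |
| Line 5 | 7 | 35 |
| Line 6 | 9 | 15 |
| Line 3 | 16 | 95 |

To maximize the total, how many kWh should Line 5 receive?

5

Highest output per kWh first: Line 12 21 > Line 13 20 > Line 3 16 > Line 6 9 > Line 5 7.
Line 12: +80 to 80 (cap) → 140 left.
Line 13: +25 to 25 (cap) → 115 left.
Give Line 3 95 to hit its cap of 95 → 20 left.
Line 6: +15 to 15 (cap) → 5 left.
Line 5: +5 (room for 35) → 5. Pool exhausted.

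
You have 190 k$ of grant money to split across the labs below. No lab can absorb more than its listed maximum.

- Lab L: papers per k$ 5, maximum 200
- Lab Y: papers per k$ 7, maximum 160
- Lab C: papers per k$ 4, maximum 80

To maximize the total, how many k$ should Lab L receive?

30

Order the labs by papers per k$: Lab Y 7 > Lab L 5 > Lab C 4.
Lab Y takes 160 to reach its cap of 160 → 30 left.
Lab L: +30 (room for 200) → 30. Pool exhausted.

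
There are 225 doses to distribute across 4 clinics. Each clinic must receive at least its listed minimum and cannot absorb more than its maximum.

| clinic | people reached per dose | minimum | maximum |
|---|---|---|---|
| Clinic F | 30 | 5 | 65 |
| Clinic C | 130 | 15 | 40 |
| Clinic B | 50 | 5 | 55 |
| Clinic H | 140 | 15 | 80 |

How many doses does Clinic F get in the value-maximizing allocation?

Meeting every minimum uses 5+15+5+15 = 40 doses, leaving 185.
Rank by people reached per dose: Clinic H 140 > Clinic C 130 > Clinic B 50 > Clinic F 30.
Clinic H takes 65 more to reach its cap of 80 ; 120 left.
Clinic C: +25 to 40 (cap) ; 95 left.
Clinic B takes 50 more to reach its cap of 55 ; 45 left.
Clinic F: +45 (room for 60) → 50. Pool exhausted.

50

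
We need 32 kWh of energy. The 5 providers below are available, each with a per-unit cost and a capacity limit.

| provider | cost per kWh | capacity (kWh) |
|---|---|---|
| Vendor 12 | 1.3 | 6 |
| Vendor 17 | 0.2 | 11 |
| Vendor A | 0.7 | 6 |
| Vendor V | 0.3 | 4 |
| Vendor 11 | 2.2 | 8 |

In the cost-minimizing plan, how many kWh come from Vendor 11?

5

Use providers in increasing cost order.
Vendor 17 (0.2): use full 11 — 21 kWh to go.
Take 4 from Vendor V at 0.3 — need 17 more.
Take 6 from Vendor A at 0.7 — need 11 more.
Vendor 12 (1.3): use full 6 — 5 kWh to go.
Take 5 from Vendor 11 at 2.2 to finish.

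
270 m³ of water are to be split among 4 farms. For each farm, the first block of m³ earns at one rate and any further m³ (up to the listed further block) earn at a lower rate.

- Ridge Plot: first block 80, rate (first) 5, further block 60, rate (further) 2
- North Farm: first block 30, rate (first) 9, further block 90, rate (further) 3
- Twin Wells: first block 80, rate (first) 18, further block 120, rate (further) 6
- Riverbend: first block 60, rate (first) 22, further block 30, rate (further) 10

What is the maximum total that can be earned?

Rank every tier by rate: Riverbend/first 22 > Twin Wells/first 18 > Riverbend/second 10 > North Farm/first 9 > Twin Wells/second 6 > Ridge Plot/first 5 > North Farm/second 3 > Ridge Plot/second 2.
Fill Riverbend first block (60 at 22) — 210 left.
Twin Wells/first (18): +80 — 130 left.
Riverbend second at 10: fill all 30 — 100 left.
North Farm first at 9: fill all 30 — 70 left.
70 remain; put them into Twin Wells second at 6.
Total = 22×60 + 18×80 + 10×30 + 9×30 + 6×70 = 3750.

3750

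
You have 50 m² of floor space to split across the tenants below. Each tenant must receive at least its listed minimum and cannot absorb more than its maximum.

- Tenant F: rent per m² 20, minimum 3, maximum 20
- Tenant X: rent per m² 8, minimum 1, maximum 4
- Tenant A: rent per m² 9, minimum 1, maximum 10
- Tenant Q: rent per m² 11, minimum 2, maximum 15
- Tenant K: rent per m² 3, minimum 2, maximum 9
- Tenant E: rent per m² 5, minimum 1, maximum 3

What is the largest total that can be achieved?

682

Meeting every minimum uses 3+1+1+2+2+1 = 10 m², leaving 40.
Highest rent per m² first: Tenant F 20 > Tenant Q 11 > Tenant A 9 > Tenant X 8 > Tenant E 5 > Tenant K 3.
Tenant F: +17 to 20 (cap) ; 23 left.
Tenant Q takes 13 more to reach its cap of 15 ; 10 left.
Give Tenant A 9 more to hit its cap of 10 ; 1 left.
Tenant X: +1 (room for 3) → 2. Pool exhausted.
Total = 20×20 + 8×2 + 9×10 + 11×15 + 3×2 + 5×1 = 682.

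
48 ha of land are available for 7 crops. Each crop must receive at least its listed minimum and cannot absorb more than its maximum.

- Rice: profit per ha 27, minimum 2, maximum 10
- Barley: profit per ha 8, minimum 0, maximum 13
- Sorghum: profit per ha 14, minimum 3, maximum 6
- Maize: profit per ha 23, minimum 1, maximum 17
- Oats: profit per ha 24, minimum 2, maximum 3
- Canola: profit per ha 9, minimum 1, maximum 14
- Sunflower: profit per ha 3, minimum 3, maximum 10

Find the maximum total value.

907

Meeting every minimum uses 2+0+3+1+2+1+3 = 12 ha, leaving 36.
Rank by profit per ha: Rice 27 > Oats 24 > Maize 23 > Sorghum 14 > Canola 9 > Barley 8 > Sunflower 3.
Give Rice 8 more to hit its cap of 10 ; 28 left.
Oats: +1 to 3 (cap) ; 27 left.
Give Maize 16 more to hit its cap of 17 ; 11 left.
Give Sorghum 3 more to hit its cap of 6 ; 8 left.
Canola: +8 (room for 13) → 9. Pool exhausted.
Total = 27×10 + 14×6 + 23×17 + 24×3 + 9×9 + 3×3 = 907.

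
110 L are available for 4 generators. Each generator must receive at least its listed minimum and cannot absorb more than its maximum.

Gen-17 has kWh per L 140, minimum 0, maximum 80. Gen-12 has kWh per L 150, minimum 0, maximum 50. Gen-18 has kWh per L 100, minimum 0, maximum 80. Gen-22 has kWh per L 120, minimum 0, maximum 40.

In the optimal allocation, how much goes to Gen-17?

Meeting every minimum uses 0+0+0+0 = 0 L, leaving 110.
Order the generators by kWh per L: Gen-12 150 > Gen-17 140 > Gen-22 120 > Gen-18 100.
Gen-12: +50 to 50 (cap) — 60 left.
Only 60 left; Gen-17 takes them to reach 60.

60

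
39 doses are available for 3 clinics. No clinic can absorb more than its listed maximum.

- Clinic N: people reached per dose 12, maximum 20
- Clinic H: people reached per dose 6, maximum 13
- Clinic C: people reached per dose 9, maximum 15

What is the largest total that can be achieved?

399

Rank by people reached per dose: Clinic N 12 > Clinic C 9 > Clinic H 6.
Give Clinic N 20 to hit its cap of 20 → 19 left.
Clinic C takes 15 to reach its cap of 15 → 4 left.
Clinic H has room for 13 but only 4 remain, so it gets 4.
Total = 12×20 + 6×4 + 9×15 = 399.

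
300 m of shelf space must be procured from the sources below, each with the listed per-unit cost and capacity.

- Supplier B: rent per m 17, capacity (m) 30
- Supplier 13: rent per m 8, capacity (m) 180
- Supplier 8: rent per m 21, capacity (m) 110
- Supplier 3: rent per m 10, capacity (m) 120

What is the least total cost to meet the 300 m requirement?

2640

Fill from the cheapest source first.
Take 180 from Supplier 13 at 8 ; need 120 more.
Supplier 3 (10): use full 120 ; 0 m to go.
Supplier B, Supplier 8: unused.
Cost = 180×8 + 120×10 = 2640.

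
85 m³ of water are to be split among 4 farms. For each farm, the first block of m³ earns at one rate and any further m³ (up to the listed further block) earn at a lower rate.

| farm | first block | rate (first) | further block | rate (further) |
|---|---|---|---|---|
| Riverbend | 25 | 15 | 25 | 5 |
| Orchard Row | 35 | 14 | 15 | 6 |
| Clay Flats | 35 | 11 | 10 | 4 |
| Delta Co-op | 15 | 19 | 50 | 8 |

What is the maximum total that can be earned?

Order all 8 blocks by rate: Delta Co-op/tier1 19 > Riverbend/tier1 15 > Orchard Row/tier1 14 > Clay Flats/tier1 11 > Delta Co-op/tier2 8 > Orchard Row/tier2 6 > Riverbend/tier2 5 > Clay Flats/tier2 4.
Delta Co-op tier1 at 19: fill all 15 — 70 left.
Riverbend tier1 at 15: fill all 25 — 45 left.
Fill Orchard Row tier1 block (35 at 14) — 10 left.
Clay Flats tier1 at 11: only 10 left, fill 10.
Total = 19×15 + 15×25 + 14×35 + 11×10 = 1260.

1260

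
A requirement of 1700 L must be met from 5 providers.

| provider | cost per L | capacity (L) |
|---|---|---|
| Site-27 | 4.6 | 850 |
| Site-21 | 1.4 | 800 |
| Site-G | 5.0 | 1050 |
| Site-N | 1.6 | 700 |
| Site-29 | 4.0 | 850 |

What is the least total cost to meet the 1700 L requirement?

Fill from the cheapest provider first.
Site-21 at 1.4: take all 800 L ; 900 still needed.
Site-N (1.6): use full 700 ; 200 L to go.
Site-29 at 4.0: take 200 of its 850 ; requirement met.
Site-27, Site-G: unused.
Cost = 800×1.4 + 700×1.6 + 200×4.0 = 3040.

3040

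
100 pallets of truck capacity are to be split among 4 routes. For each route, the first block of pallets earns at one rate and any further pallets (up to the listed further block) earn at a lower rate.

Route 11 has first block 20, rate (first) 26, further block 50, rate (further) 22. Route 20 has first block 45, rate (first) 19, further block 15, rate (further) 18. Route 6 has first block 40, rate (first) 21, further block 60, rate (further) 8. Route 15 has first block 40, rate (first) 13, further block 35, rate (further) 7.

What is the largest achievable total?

2250

Rank every tier by rate: Route 11/T1 26 > Route 11/T2 22 > Route 6/T1 21 > Route 20/T1 19 > Route 20/T2 18 > Route 15/T1 13 > Route 6/T2 8 > Route 15/T2 7.
Route 11/T1 (26): +20 → 80 left.
Route 11 T2 at 22: fill all 50 → 30 left.
Route 6/T1: +30 of 40 at 21; pool empty.
Total = 26×20 + 22×50 + 21×30 = 2250.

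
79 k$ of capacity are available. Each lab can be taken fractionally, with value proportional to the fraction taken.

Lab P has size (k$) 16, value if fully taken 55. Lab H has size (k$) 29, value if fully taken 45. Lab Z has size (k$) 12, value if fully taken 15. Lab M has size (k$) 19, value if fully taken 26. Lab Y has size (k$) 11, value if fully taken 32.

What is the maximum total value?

Rank by value-to-size ratio: Lab P 55/16≈3.44, Lab Y 32/11≈2.91, Lab H 45/29≈1.55, Lab M 26/19≈1.37, Lab Z 15/12≈1.25.
Lab P: take in full, 16 k$ for value 55 → 63 left.
Lab Y: take in full, 11 k$ for value 32 → 52 left.
All 29 k$ of Lab H fit (value 45) → 23 remain.
All 19 k$ of Lab M fit (value 26) → 4 remain.
4 k$ left: a 4/12 share of Lab Z gives 15×4/12 = 5.
Total value = 163.

163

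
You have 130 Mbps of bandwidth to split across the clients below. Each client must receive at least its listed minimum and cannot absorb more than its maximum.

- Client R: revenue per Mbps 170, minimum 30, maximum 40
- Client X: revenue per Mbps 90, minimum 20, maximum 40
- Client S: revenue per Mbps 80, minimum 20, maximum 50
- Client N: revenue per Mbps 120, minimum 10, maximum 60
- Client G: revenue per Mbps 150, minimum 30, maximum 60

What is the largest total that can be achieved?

Meeting every minimum uses 30+20+20+10+30 = 110 Mbps, leaving 20.
Rank by revenue per Mbps: Client R 170 > Client G 150 > Client N 120 > Client X 90 > Client S 80.
Client R takes 10 more to reach its cap of 40 — 10 left.
Client G has room for 30 more but only 10 remain, so it gets 40.
Total = 170×40 + 90×20 + 80×20 + 120×10 + 150×40 = 17400.

17400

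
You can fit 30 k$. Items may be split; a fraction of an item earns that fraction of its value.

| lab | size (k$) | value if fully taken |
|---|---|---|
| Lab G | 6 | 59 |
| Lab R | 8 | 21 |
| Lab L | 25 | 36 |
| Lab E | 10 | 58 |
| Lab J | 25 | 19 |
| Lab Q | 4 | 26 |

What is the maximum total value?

Rank by value-to-size ratio: Lab G 59/6≈9.83, Lab Q 26/4≈6.5, Lab E 58/10≈5.8, Lab R 21/8≈2.62, Lab L 36/25≈1.44, Lab J 19/25≈0.76.
All 6 k$ of Lab G fit (value 59) ; 24 remain.
Lab Q: take in full, 4 k$ for value 26 ; 20 left.
Lab E: take in full, 10 k$ for value 58 ; 10 left.
Lab R: take in full, 8 k$ for value 21 ; 2 left.
Fill the last 2 k$ with part of Lab L: 2/25 of it earns 2.88.
Total value = 166.88.

166.88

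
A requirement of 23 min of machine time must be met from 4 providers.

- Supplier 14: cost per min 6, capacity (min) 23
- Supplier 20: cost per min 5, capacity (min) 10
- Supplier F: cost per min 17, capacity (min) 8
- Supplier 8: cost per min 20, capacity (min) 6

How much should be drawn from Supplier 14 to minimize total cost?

Fill from the cheapest provider first.
Supplier 20 at 5: take all 10 min → 13 still needed.
Take 13 from Supplier 14 at 6 to finish.
Supplier F, Supplier 8: unused.

13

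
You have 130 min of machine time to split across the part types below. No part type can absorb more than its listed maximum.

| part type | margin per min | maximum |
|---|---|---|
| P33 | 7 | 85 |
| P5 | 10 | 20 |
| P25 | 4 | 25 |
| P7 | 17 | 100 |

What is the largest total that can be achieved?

Order the part types by margin per min: P7 17 > P5 10 > P33 7 > P25 4.
P7: +100 to 100 (cap) — 30 left.
P5: +20 to 20 (cap) — 10 left.
Only 10 left; P33 takes them to reach 10.
Total = 7×10 + 10×20 + 17×100 = 1970.

1970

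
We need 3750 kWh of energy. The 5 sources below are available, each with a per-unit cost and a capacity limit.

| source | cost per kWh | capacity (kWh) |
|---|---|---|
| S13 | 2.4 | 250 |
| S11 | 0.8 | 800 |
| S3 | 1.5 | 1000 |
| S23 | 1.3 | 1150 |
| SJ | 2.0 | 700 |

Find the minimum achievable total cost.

Use sources in increasing cost order.
S11 at 0.8: take all 800 kWh — 2950 still needed.
Take 1150 from S23 at 1.3 — need 1800 more.
S3 (1.5): use full 1000 — 800 kWh to go.
SJ (2.0): use full 700 — 100 kWh to go.
Take 100 from S13 at 2.4 to finish.
Cost = 800×0.8 + 1150×1.3 + 1000×1.5 + 700×2.0 + 100×2.4 = 5275.

5275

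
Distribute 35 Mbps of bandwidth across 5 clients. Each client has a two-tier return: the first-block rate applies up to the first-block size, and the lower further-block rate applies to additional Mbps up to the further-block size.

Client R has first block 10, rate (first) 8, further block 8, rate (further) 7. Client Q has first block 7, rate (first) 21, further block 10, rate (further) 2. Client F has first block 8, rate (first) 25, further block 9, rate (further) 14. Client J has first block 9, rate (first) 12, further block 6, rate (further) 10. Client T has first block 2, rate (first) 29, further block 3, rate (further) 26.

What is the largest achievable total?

Rank every tier by rate: Client T/tier1 29 > Client T/tier2 26 > Client F/tier1 25 > Client Q/tier1 21 > Client F/tier2 14 > Client J/tier1 12 > Client J/tier2 10 > Client R/tier1 8 > Client R/tier2 7 > Client Q/tier2 2.
Fill Client T tier1 block (2 at 29) — 33 left.
Fill Client T tier2 block (3 at 26) — 30 left.
Client F/tier1 (25): +8 — 22 left.
Client Q tier1 at 21: fill all 7 — 15 left.
Client F tier2 at 14: fill all 9 — 6 left.
Client J tier1 at 12: only 6 left, fill 6.
Total = 29×2 + 26×3 + 25×8 + 21×7 + 14×9 + 12×6 = 681.

681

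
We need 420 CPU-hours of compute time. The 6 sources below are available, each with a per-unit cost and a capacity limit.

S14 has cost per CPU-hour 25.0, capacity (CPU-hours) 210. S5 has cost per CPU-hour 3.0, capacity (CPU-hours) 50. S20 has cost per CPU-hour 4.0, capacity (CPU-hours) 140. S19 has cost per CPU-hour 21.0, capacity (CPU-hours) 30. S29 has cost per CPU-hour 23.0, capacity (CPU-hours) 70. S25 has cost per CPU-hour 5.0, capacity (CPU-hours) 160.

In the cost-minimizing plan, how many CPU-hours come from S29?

40

Cheapest first:
S5 at 3.0: take all 50 CPU-hours → 370 still needed.
S20 at 4.0: take all 140 CPU-hours → 230 still needed.
S25 (5.0): use full 160 → 70 CPU-hours to go.
Take 30 from S19 at 21.0 → need 40 more.
S29 (23.0): take the remaining 40 → done.
S14: unused.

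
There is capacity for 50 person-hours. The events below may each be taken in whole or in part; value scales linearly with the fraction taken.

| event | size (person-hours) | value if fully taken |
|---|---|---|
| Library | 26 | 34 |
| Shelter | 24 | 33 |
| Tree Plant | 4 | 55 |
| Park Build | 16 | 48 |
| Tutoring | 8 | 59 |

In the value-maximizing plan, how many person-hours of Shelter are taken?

22

Sort by value density: Tree Plant 55/4≈13.8, Tutoring 59/8≈7.38, Park Build 48/16≈3, Shelter 33/24≈1.38, Library 34/26≈1.31.
Tree Plant: take in full, 4 person-hours for value 55 — 46 left.
Tutoring: take in full, 8 person-hours for value 59 — 38 left.
Park Build: take in full, 16 person-hours for value 48 — 22 left.
Fill the last 22 person-hours with part of Shelter: 22/24 of it earns 30.25.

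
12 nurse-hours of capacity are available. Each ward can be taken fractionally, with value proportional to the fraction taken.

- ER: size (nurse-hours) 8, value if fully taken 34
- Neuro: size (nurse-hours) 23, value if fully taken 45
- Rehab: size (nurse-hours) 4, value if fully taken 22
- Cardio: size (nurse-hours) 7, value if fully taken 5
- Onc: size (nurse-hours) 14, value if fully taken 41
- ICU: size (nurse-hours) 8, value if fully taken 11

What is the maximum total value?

Rank by value-to-size ratio: Rehab 22/4≈5.5, ER 34/8≈4.25, Onc 41/14≈2.93, Neuro 45/23≈1.96, ICU 11/8≈1.38, Cardio 5/7≈0.714.
Take all of Rehab (4 nurse-hours, value 22) ; 8 nurse-hours left.
Take all of ER (8 nurse-hours, value 34) ; 0 nurse-hours left.
Total value = 56.

56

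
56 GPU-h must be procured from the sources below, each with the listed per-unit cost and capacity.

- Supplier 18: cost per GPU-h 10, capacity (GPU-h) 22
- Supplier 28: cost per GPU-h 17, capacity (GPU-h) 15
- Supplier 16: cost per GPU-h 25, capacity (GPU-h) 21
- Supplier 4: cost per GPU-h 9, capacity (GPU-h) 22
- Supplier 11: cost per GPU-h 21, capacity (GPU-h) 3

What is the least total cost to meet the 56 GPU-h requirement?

Use sources in increasing cost order.
Supplier 4 at 9: take all 22 GPU-h ; 34 still needed.
Supplier 18 (10): use full 22 ; 12 GPU-h to go.
Supplier 28 (17): take the remaining 12 ; done.
Supplier 11, Supplier 16: unused.
Cost = 22×9 + 22×10 + 12×17 = 622.

622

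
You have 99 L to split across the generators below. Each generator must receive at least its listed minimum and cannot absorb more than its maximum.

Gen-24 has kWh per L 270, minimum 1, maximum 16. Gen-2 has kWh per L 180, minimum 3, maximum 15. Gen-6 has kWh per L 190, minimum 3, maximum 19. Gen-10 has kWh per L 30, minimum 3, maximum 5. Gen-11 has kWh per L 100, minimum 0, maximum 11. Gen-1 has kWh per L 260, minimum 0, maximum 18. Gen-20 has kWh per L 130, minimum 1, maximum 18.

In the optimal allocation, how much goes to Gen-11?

Meeting every minimum uses 1+3+3+3+0+0+1 = 11 L, leaving 88.
Rank by kWh per L: Gen-24 270 > Gen-1 260 > Gen-6 190 > Gen-2 180 > Gen-20 130 > Gen-11 100 > Gen-10 30.
Gen-24: +15 to 16 (cap) → 73 left.
Gen-1 takes 18 more to reach its cap of 18 → 55 left.
Give Gen-6 16 more to hit its cap of 19 → 39 left.
Gen-2 takes 12 more to reach its cap of 15 → 27 left.
Gen-20 takes 17 more to reach its cap of 18 → 10 left.
Gen-11: +10 (room for 11) → 10. Pool exhausted.

10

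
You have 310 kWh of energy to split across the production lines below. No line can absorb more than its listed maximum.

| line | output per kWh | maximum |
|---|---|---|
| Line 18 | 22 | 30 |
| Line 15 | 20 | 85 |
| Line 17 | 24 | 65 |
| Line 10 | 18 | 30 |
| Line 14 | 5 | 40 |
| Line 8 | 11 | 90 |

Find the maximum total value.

Rank by output per kWh: Line 17 24 > Line 18 22 > Line 15 20 > Line 10 18 > Line 8 11 > Line 14 5.
Line 17 takes 65 to reach its cap of 65 — 245 left.
Line 18 takes 30 to reach its cap of 30 — 215 left.
Give Line 15 85 to hit its cap of 85 — 130 left.
Line 10 takes 30 to reach its cap of 30 — 100 left.
Line 8 takes 90 to reach its cap of 90 — 10 left.
Line 14: +10 (room for 40) → 10. Pool exhausted.
Total = 22×30 + 20×85 + 24×65 + 18×30 + 5×10 + 11×90 = 5500.

5500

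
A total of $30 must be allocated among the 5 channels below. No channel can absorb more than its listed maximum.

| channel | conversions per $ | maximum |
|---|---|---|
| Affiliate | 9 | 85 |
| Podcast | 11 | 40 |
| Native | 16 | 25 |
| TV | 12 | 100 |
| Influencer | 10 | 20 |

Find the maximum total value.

Rank by conversions per $: Native 16 > TV 12 > Podcast 11 > Influencer 10 > Affiliate 9.
Native: +25 to 25 (cap) ; 5 left.
TV: +5 (room for 100) → 5. Pool exhausted.
Total = 16×25 + 12×5 = 460.

460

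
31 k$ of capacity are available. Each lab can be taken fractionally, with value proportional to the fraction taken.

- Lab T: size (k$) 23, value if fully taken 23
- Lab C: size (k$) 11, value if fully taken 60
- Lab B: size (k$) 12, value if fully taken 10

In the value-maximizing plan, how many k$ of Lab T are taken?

20

Sort by value density: Lab C 60/11≈5.45, Lab T 23/23≈1, Lab B 10/12≈0.833.
Lab C: take in full, 11 k$ for value 60 → 20 left.
20 k$ left: a 20/23 share of Lab T gives 23×20/23 = 20.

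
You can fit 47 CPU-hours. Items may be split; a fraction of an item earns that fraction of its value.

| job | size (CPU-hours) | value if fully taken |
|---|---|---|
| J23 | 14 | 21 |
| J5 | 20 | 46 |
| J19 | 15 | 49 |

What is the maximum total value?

113

Rank by value-to-size ratio: J19 49/15≈3.27, J5 46/20≈2.3, J23 21/14≈1.5.
All 15 CPU-hours of J19 fit (value 49) — 32 remain.
All 20 CPU-hours of J5 fit (value 46) — 12 remain.
Fill the last 12 CPU-hours with part of J23: 12/14 of it earns 18.
Total value = 113.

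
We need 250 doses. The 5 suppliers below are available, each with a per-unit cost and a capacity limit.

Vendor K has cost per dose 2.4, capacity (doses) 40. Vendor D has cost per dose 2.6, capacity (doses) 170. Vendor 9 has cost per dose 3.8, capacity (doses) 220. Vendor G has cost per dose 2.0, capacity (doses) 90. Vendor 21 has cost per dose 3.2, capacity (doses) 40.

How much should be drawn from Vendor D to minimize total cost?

Cheapest first:
Take 90 from Vendor G at 2.0 ; need 160 more.
Vendor K at 2.4: take all 40 doses ; 120 still needed.
Take 120 from Vendor D at 2.6 to finish.
Vendor 21, Vendor 9: unused.

120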